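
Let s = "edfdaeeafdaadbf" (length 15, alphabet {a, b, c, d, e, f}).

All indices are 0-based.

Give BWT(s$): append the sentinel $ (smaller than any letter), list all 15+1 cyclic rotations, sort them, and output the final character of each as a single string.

fdadedffaee$abad

rank  rotation          last
    0  $edfdaeeafdaadbf  f
    1  aadbf$edfdaeeafd  d
    2  adbf$edfdaeeafda  a
    3  aeeafdaadbf$edfd  d
    4  afdaadbf$edfdaee  e
    5  bf$edfdaeeafdaad  d
    6  daadbf$edfdaeeaf  f
    7  daeeafdaadbf$edf  f
    8  dbf$edfdaeeafdaa  a
    9  dfdaeeafdaadbf$e  e
   10  eafdaadbf$edfdae  e
   11  edfdaeeafdaadbf$  $
   12  eeafdaadbf$edfda  a
   13  f$edfdaeeafdaadb  b
   14  fdaadbf$edfdaeea  a
   15  fdaeeafdaadbf$ed  d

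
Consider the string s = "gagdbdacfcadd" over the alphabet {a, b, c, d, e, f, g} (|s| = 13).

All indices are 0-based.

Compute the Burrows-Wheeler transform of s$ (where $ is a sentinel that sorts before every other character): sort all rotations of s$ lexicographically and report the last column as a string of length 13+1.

ddcgdfadbgac$a

rank  rotation        last
    0  $gagdbdacfcadd  d
    1  acfcadd$gagdbd  d
    2  add$gagdbdacfc  c
    3  agdbdacfcadd$g  g
    4  bdacfcadd$gagd  d
    5  cadd$gagdbdacf  f
    6  cfcadd$gagdbda  a
    7  d$gagdbdacfcad  d
    8  dacfcadd$gagdb  b
    9  dbdacfcadd$gag  g
   10  dd$gagdbdacfca  a
   11  fcadd$gagdbdac  c
   12  gagdbdacfcadd$  $
   13  gdbdacfcadd$ga  a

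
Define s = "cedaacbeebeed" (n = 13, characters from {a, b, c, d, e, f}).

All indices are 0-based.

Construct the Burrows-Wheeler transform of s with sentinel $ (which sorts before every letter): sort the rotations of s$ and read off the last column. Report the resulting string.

rank  rotation        last
    0  $cedaacbeebeed  d
    1  aacbeebeed$ced  d
    2  acbeebeed$ceda  a
    3  beebeed$cedaac  c
    4  beed$cedaacbee  e
    5  cbeebeed$cedaa  a
    6  cedaacbeebeed$  $
    7  d$cedaacbeebee  e
    8  daacbeebeed$ce  e
    9  ebeed$cedaacbe  e
   10  ed$cedaacbeebe  e
   11  edaacbeebeed$c  c
   12  eebeed$cedaacb  b
   13  eed$cedaacbeeb  b

ddacea$eeeecbb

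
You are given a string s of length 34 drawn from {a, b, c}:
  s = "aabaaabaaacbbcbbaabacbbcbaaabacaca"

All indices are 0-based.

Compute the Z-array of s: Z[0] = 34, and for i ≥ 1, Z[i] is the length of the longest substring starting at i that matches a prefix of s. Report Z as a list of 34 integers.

Z[0]=34
i=1: fresh scan; Z[1]=1 scan→box=[1,2)
i=2: fresh scan; Z[2]=0
i=3: fresh scan; Z[3]=2 scan→box=[3,5)
i=4: min(r-i=1, Z[1]=1)=1; Z[4]=6 scan→box=[4,10)
i=5: min(r-i=5, Z[1]=1)=1; Z[5]=1
i=6: min(r-i=4, Z[2]=0)=0; Z[6]=0
i=7: min(r-i=3, Z[3]=2)=2; Z[7]=2
i=8: min(r-i=2, Z[4]=6)=2; Z[8]=2
i=9: min(r-i=1, Z[5]=1)=1; Z[9]=1
i=10: fresh scan; Z[10]=0
i=11: fresh scan; Z[11]=0
i=12: fresh scan; Z[12]=0
i=13: fresh scan; Z[13]=0
i=14: fresh scan; Z[14]=0
i=15: fresh scan; Z[15]=0
i=16: fresh scan; Z[16]=4 scan→box=[16,20)
i=17: min(r-i=3, Z[1]=1)=1; Z[17]=1
i=18: min(r-i=2, Z[2]=0)=0; Z[18]=0
i=19: min(r-i=1, Z[3]=2)=1; Z[19]=1
i=20: fresh scan; Z[20]=0
i=21: fresh scan; Z[21]=0
i=22: fresh scan; Z[22]=0
i=23: fresh scan; Z[23]=0
i=24: fresh scan; Z[24]=0
i=25: fresh scan; Z[25]=2 scan→box=[25,27)
i=26: min(r-i=1, Z[1]=1)=1; Z[26]=4 scan→box=[26,30)
i=27: min(r-i=3, Z[1]=1)=1; Z[27]=1
i=28: min(r-i=2, Z[2]=0)=0; Z[28]=0
i=29: min(r-i=1, Z[3]=2)=1; Z[29]=1
i=30: fresh scan; Z[30]=0
i=31: fresh scan; Z[31]=1 scan→box=[31,32)
i=32: fresh scan; Z[32]=0
i=33: fresh scan; Z[33]=1 scan→box=[33,34)

[34, 1, 0, 2, 6, 1, 0, 2, 2, 1, 0, 0, 0, 0, 0, 0, 4, 1, 0, 1, 0, 0, 0, 0, 0, 2, 4, 1, 0, 1, 0, 1, 0, 1]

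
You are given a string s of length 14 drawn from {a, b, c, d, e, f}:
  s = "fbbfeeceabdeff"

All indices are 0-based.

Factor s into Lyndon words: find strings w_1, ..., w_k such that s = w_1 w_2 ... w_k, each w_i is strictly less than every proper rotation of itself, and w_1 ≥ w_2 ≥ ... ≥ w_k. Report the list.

emit factor 1: 'f' (i=0, period=1)
emit factor 2: 'bbfeece' (i=1, period=7)
emit factor 3: 'abdeff' (i=8, period=6)

["f", "bbfeece", "abdeff"]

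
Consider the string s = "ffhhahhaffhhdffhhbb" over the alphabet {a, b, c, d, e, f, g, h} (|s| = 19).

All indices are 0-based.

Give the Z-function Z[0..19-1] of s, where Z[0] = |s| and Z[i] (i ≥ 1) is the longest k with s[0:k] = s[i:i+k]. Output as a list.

Z[0]=19
i=1: i≥r, start 0; Z[1]=1 extend→box=[1,2)
i=2: i≥r, start 0; Z[2]=0
i=3: i≥r, start 0; Z[3]=0
i=4: i≥r, start 0; Z[4]=0
i=5: i≥r, start 0; Z[5]=0
i=6: i≥r, start 0; Z[6]=0
i=7: i≥r, start 0; Z[7]=0
i=8: i≥r, start 0; Z[8]=4 extend→box=[8,12)
i=9: min(r-i=3, Z[1]=1)=1; Z[9]=1
i=10: min(r-i=2, Z[2]=0)=0; Z[10]=0
i=11: min(r-i=1, Z[3]=0)=0; Z[11]=0
i=12: i≥r, start 0; Z[12]=0
i=13: i≥r, start 0; Z[13]=4 extend→box=[13,17)
i=14: min(r-i=3, Z[1]=1)=1; Z[14]=1
i=15: min(r-i=2, Z[2]=0)=0; Z[15]=0
i=16: min(r-i=1, Z[3]=0)=0; Z[16]=0
i=17: i≥r, start 0; Z[17]=0
i=18: i≥r, start 0; Z[18]=0

[19, 1, 0, 0, 0, 0, 0, 0, 4, 1, 0, 0, 0, 4, 1, 0, 0, 0, 0]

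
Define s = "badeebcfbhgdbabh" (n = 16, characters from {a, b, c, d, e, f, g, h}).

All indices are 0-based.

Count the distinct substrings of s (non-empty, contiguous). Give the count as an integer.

126

rank | idx | suffix
   0 |  13 | abh
   1 |   1 | adeebcfbhgdbabh
   2 |  12 | babh
   3 |   0 | badeebcfbhgdbabh
   4 |   5 | bcfbhgdbabh
   5 |  14 | bh
   6 |   8 | bhgdbabh
   7 |   6 | cfbhgdbabh
   8 |  11 | dbabh
   9 |   2 | deebcfbhgdbabh
  10 |   4 | ebcfbhgdbabh
  11 |   3 | eebcfbhgdbabh
  12 |   7 | fbhgdbabh
  13 |  10 | gdbabh
  14 |  15 | h
  15 |   9 | hgdbabh

SA = [13, 1, 12, 0, 5, 14, 8, 6, 11, 2, 4, 3, 7, 10, 15, 9]
rank  pair      lcp
   1  s[13:],s[1:]  1  'a'
   2  s[1:],s[12:]  0  ''
   3  s[12:],s[0:]  2  'ba'
   4  s[0:],s[5:]  1  'b'
   5  s[5:],s[14:]  1  'b'
   6  s[14:],s[8:]  2  'bh'
   7  s[8:],s[6:]  0  ''
   8  s[6:],s[11:]  0  ''
   9  s[11:],s[2:]  1  'd'
  10  s[2:],s[4:]  0  ''
  11  s[4:],s[3:]  1  'e'
  12  s[3:],s[7:]  0  ''
  13  s[7:],s[10:]  0  ''
  14  s[10:],s[15:]  0  ''
  15  s[15:],s[9:]  1  'h'

n(n+1)/2 = 16·17/2 = 136
Σ LCP = 0 + 1 + 0 + 2 + 1 + 1 + 2 + 0 + 0 + 1 + 0 + 1 + 0 + 0 + 0 + 1 = 10
distinct = 136 − 10 = 126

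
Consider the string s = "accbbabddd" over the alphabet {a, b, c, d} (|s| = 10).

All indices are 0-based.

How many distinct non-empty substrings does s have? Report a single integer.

48

sorted suffixes:
  #0 SA[0]=5  'abddd'
  #1 SA[1]=0  'accbbabddd'
  #2 SA[2]=4  'babddd'
  #3 SA[3]=3  'bbabddd'
  #4 SA[4]=6  'bddd'
  #5 SA[5]=2  'cbbabddd'
  #6 SA[6]=1  'ccbbabddd'
  #7 SA[7]=9  'd'
  #8 SA[8]=8  'dd'
  #9 SA[9]=7  'ddd'

SA = [5, 0, 4, 3, 6, 2, 1, 9, 8, 7]
i: (SA[i-1],SA[i]) lcp shared
  1: (5,0) 1 'a'
  2: (0,4) 0 ''
  3: (4,3) 1 'b'
  4: (3,6) 1 'b'
  5: (6,2) 0 ''
  6: (2,1) 1 'c'
  7: (1,9) 0 ''
  8: (9,8) 1 'd'
  9: (8,7) 2 'dd'

n(n+1)/2 = 10·11/2 = 55
Σ LCP = 0 + 1 + 0 + 1 + 1 + 0 + 1 + 0 + 1 + 2 = 7
distinct = 55 − 7 = 48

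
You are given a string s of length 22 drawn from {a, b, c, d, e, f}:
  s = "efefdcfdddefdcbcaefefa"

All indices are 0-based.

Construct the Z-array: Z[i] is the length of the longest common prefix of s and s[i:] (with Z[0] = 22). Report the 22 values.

Z[0]=22
i=1: i≥r, start 0; Z[1]=0
i=2: i≥r, start 0; Z[2]=2 extend→box=[2,4)
i=3: min(r-i=1, Z[1]=0)=0; Z[3]=0
i=4: i≥r, start 0; Z[4]=0
i=5: i≥r, start 0; Z[5]=0
i=6: i≥r, start 0; Z[6]=0
i=7: i≥r, start 0; Z[7]=0
i=8: i≥r, start 0; Z[8]=0
i=9: i≥r, start 0; Z[9]=0
i=10: i≥r, start 0; Z[10]=2 extend→box=[10,12)
i=11: min(r-i=1, Z[1]=0)=0; Z[11]=0
i=12: i≥r, start 0; Z[12]=0
i=13: i≥r, start 0; Z[13]=0
i=14: i≥r, start 0; Z[14]=0
i=15: i≥r, start 0; Z[15]=0
i=16: i≥r, start 0; Z[16]=0
i=17: i≥r, start 0; Z[17]=4 extend→box=[17,21)
i=18: min(r-i=3, Z[1]=0)=0; Z[18]=0
i=19: min(r-i=2, Z[2]=2)=2; Z[19]=2
i=20: min(r-i=1, Z[3]=0)=0; Z[20]=0
i=21: i≥r, start 0; Z[21]=0

[22, 0, 2, 0, 0, 0, 0, 0, 0, 0, 2, 0, 0, 0, 0, 0, 0, 4, 0, 2, 0, 0]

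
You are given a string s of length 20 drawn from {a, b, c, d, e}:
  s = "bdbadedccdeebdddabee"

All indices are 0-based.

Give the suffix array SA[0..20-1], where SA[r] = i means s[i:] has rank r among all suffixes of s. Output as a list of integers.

[16, 3, 2, 0, 12, 17, 7, 8, 15, 1, 6, 14, 13, 4, 9, 19, 11, 5, 18, 10]

rank | idx | suffix
   0 |  16 | abee
   1 |   3 | adedccdeebdddabee
   2 |   2 | badedccdeebdddabee
   3 |   0 | bdbadedccdeebdddabee
   4 |  12 | bdddabee
   5 |  17 | bee
   6 |   7 | ccdeebdddabee
   7 |   8 | cdeebdddabee
   8 |  15 | dabee
   9 |   1 | dbadedccdeebdddabee
  10 |   6 | dccdeebdddabee
  11 |  14 | ddabee
  12 |  13 | dddabee
  13 |   4 | dedccdeebdddabee
  14 |   9 | deebdddabee
  15 |  19 | e
  16 |  11 | ebdddabee
  17 |   5 | edccdeebdddabee
  18 |  18 | ee
  19 |  10 | eebdddabee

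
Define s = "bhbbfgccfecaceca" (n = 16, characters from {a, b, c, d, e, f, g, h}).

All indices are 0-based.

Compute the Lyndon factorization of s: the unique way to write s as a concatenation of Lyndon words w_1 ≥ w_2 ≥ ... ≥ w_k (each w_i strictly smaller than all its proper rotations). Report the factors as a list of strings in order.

emit factor 1: 'bh' (i=0, period=2)
emit factor 2: 'bbfgccfec' (i=2, period=9)
emit factor 3: 'acec' (i=11, period=4)
emit factor 4: 'a' (i=15, period=1)

["bh", "bbfgccfec", "acec", "a"]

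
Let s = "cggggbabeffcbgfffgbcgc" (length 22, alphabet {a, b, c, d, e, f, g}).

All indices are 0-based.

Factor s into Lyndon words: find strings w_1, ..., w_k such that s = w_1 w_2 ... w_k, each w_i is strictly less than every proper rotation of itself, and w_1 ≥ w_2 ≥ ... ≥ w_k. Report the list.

emit factor 1: 'cgggg' (i=0, period=5)
emit factor 2: 'b' (i=5, period=1)
emit factor 3: 'abeffcbgfffgbcgc' (i=6, period=16)

["cgggg", "b", "abeffcbgfffgbcgc"]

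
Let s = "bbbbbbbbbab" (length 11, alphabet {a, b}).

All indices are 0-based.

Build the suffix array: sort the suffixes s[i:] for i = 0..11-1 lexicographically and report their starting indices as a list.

rank | idx | suffix
   0 |   9 | ab
   1 |  10 | b
   2 |   8 | bab
   3 |   7 | bbab
   4 |   6 | bbbab
   5 |   5 | bbbbab
   6 |   4 | bbbbbab
   7 |   3 | bbbbbbab
   8 |   2 | bbbbbbbab
   9 |   1 | bbbbbbbbab
  10 |   0 | bbbbbbbbbab

[9, 10, 8, 7, 6, 5, 4, 3, 2, 1, 0]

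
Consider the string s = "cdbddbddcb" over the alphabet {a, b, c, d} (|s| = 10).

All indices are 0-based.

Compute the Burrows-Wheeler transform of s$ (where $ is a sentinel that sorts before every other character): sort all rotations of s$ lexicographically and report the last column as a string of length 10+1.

rank  rotation     last
    0  $cdbddbddcb  b
    1  b$cdbddbddc  c
    2  bddbddcb$cd  d
    3  bddcb$cdbdd  d
    4  cb$cdbddbdd  d
    5  cdbddbddcb$  $
    6  dbddbddcb$c  c
    7  dbddcb$cdbd  d
    8  dcb$cdbddbd  d
    9  ddbddcb$cdb  b
   10  ddcb$cdbddb  b

bcddd$cddbb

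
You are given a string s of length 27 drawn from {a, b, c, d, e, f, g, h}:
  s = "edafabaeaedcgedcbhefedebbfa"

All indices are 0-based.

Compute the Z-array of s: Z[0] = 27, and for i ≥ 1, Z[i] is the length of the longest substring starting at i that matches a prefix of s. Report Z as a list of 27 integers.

[27, 0, 0, 0, 0, 0, 0, 1, 0, 2, 0, 0, 0, 2, 0, 0, 0, 0, 1, 0, 2, 0, 1, 0, 0, 0, 0]

Z[0]=27
i=1: fresh scan; Z[1]=0
i=2: fresh scan; Z[2]=0
i=3: fresh scan; Z[3]=0
i=4: fresh scan; Z[4]=0
i=5: fresh scan; Z[5]=0
i=6: fresh scan; Z[6]=0
i=7: fresh scan; Z[7]=1 scan→box=[7,8)
i=8: fresh scan; Z[8]=0
i=9: fresh scan; Z[9]=2 scan→box=[9,11)
i=10: min(r-i=1, Z[1]=0)=0; Z[10]=0
i=11: fresh scan; Z[11]=0
i=12: fresh scan; Z[12]=0
i=13: fresh scan; Z[13]=2 scan→box=[13,15)
i=14: min(r-i=1, Z[1]=0)=0; Z[14]=0
i=15: fresh scan; Z[15]=0
i=16: fresh scan; Z[16]=0
i=17: fresh scan; Z[17]=0
i=18: fresh scan; Z[18]=1 scan→box=[18,19)
i=19: fresh scan; Z[19]=0
i=20: fresh scan; Z[20]=2 scan→box=[20,22)
i=21: min(r-i=1, Z[1]=0)=0; Z[21]=0
i=22: fresh scan; Z[22]=1 scan→box=[22,23)
i=23: fresh scan; Z[23]=0
i=24: fresh scan; Z[24]=0
i=25: fresh scan; Z[25]=0
i=26: fresh scan; Z[26]=0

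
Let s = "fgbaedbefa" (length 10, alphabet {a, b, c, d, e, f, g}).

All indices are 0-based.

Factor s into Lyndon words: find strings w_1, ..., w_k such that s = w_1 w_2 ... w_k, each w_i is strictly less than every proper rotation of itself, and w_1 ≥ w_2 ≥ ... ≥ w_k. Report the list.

["fg", "b", "aedbef", "a"]

emit factor 1: 'fg' (i=0, period=2)
emit factor 2: 'b' (i=2, period=1)
emit factor 3: 'aedbef' (i=3, period=6)
emit factor 4: 'a' (i=9, period=1)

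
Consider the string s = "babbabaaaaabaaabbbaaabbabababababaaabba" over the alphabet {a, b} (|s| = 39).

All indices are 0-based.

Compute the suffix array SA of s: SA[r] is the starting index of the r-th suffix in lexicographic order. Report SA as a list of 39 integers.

[38, 6, 7, 8, 33, 18, 12, 9, 34, 19, 13, 4, 31, 10, 29, 27, 25, 23, 35, 1, 20, 14, 37, 5, 32, 17, 11, 3, 30, 28, 26, 24, 22, 0, 36, 16, 2, 21, 15]

sorted suffixes:
  #0 SA[0]=38  'a'
  #1 SA[1]=6  'aaaaabaaabbbaaabbabababababaaabba'
  #2 SA[2]=7  'aaaabaaabbbaaabbabababababaaabba'
  #3 SA[3]=8  'aaabaaabbbaaabbabababababaaabba'
  #4 SA[4]=33  'aaabba'
  #5 SA[5]=18  'aaabbabababababaaabba'
  #6 SA[6]=12  'aaabbbaaabbabababababaaabba'
  #7 SA[7]=9  'aabaaabbbaaabbabababababaaabba'
  #8 SA[8]=34  'aabba'
  #9 SA[9]=19  'aabbabababababaaabba'
  #10 SA[10]=13  'aabbbaaabbabababababaaabba'
  #11 SA[11]=4  'abaaaaabaaabbbaaabbabababababaaabba'
  #12 SA[12]=31  'abaaabba'
  #13 SA[13]=10  'abaaabbbaaabbabababababaaabba'
  #14 SA[14]=29  'ababaaabba'
  #15 SA[15]=27  'abababaaabba'
  #16 SA[16]=25  'ababababaaabba'
  #17 SA[17]=23  'abababababaaabba'
  #18 SA[18]=35  'abba'
  #19 SA[19]=1  'abbabaaaaabaaabbbaaabbabababababaaabba'
  #20 SA[20]=20  'abbabababababaaabba'
  #21 SA[21]=14  'abbbaaabbabababababaaabba'
  #22 SA[22]=37  'ba'
  #23 SA[23]=5  'baaaaabaaabbbaaabbabababababaaabba'
  #24 SA[24]=32  'baaabba'
  #25 SA[25]=17  'baaabbabababababaaabba'
  #26 SA[26]=11  'baaabbbaaabbabababababaaabba'
  #27 SA[27]=3  'babaaaaabaaabbbaaabbabababababaaabba'
  #28 SA[28]=30  'babaaabba'
  #29 SA[29]=28  'bababaaabba'
  #30 SA[30]=26  'babababaaabba'
  #31 SA[31]=24  'bababababaaabba'
  #32 SA[32]=22  'babababababaaabba'
  #33 SA[33]=0  'babbabaaaaabaaabbbaaabbabababababaaabba'
  #34 SA[34]=36  'bba'
  #35 SA[35]=16  'bbaaabbabababababaaabba'
  #36 SA[36]=2  'bbabaaaaabaaabbbaaabbabababababaaabba'
  #37 SA[37]=21  'bbabababababaaabba'
  #38 SA[38]=15  'bbbaaabbabababababaaabba'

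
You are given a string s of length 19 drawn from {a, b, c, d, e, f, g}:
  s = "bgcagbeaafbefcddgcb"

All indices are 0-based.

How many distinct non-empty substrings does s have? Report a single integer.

176

sorted suffixes:
  #0 SA[0]=7  'aafbefcddgcb'
  #1 SA[1]=8  'afbefcddgcb'
  #2 SA[2]=3  'agbeaafbefcddgcb'
  #3 SA[3]=18  'b'
  #4 SA[4]=5  'beaafbefcddgcb'
  #5 SA[5]=10  'befcddgcb'
  #6 SA[6]=0  'bgcagbeaafbefcddgcb'
  #7 SA[7]=2  'cagbeaafbefcddgcb'
  #8 SA[8]=17  'cb'
  #9 SA[9]=13  'cddgcb'
  #10 SA[10]=14  'ddgcb'
  #11 SA[11]=15  'dgcb'
  #12 SA[12]=6  'eaafbefcddgcb'
  #13 SA[13]=11  'efcddgcb'
  #14 SA[14]=9  'fbefcddgcb'
  #15 SA[15]=12  'fcddgcb'
  #16 SA[16]=4  'gbeaafbefcddgcb'
  #17 SA[17]=1  'gcagbeaafbefcddgcb'
  #18 SA[18]=16  'gcb'

SA = [7, 8, 3, 18, 5, 10, 0, 2, 17, 13, 14, 15, 6, 11, 9, 12, 4, 1, 16]
[i] adj suffixes → lcp
  [1] 7/8 → 1 ('a')
  [2] 8/3 → 1 ('a')
  [3] 3/18 → 0 ('')
  [4] 18/5 → 1 ('b')
  [5] 5/10 → 2 ('be')
  [6] 10/0 → 1 ('b')
  [7] 0/2 → 0 ('')
  [8] 2/17 → 1 ('c')
  [9] 17/13 → 1 ('c')
  [10] 13/14 → 0 ('')
  [11] 14/15 → 1 ('d')
  [12] 15/6 → 0 ('')
  [13] 6/11 → 1 ('e')
  [14] 11/9 → 0 ('')
  [15] 9/12 → 1 ('f')
  [16] 12/4 → 0 ('')
  [17] 4/1 → 1 ('g')
  [18] 1/16 → 2 ('gc')

n(n+1)/2 = 19·20/2 = 190
Σ LCP = 0 + 1 + 1 + 0 + 1 + 2 + 1 + 0 + 1 + 1 + 0 + 1 + 0 + 1 + 0 + 1 + 0 + 1 + 2 = 14
distinct = 190 − 14 = 176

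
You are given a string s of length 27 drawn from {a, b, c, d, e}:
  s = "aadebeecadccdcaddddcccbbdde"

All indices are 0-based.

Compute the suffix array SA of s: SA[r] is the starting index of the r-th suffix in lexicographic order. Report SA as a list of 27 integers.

sorted suffixes:
  #0 SA[0]=0  'aadebeecadccdcaddddcccbbdde'
  #1 SA[1]=8  'adccdcaddddcccbbdde'
  #2 SA[2]=14  'addddcccbbdde'
  #3 SA[3]=1  'adebeecadccdcaddddcccbbdde'
  #4 SA[4]=22  'bbdde'
  #5 SA[5]=23  'bdde'
  #6 SA[6]=4  'beecadccdcaddddcccbbdde'
  #7 SA[7]=7  'cadccdcaddddcccbbdde'
  #8 SA[8]=13  'caddddcccbbdde'
  #9 SA[9]=21  'cbbdde'
  #10 SA[10]=20  'ccbbdde'
  #11 SA[11]=19  'cccbbdde'
  #12 SA[12]=10  'ccdcaddddcccbbdde'
  #13 SA[13]=11  'cdcaddddcccbbdde'
  #14 SA[14]=12  'dcaddddcccbbdde'
  #15 SA[15]=18  'dcccbbdde'
  #16 SA[16]=9  'dccdcaddddcccbbdde'
  #17 SA[17]=17  'ddcccbbdde'
  #18 SA[18]=16  'dddcccbbdde'
  #19 SA[19]=15  'ddddcccbbdde'
  #20 SA[20]=24  'dde'
  #21 SA[21]=25  'de'
  #22 SA[22]=2  'debeecadccdcaddddcccbbdde'
  #23 SA[23]=26  'e'
  #24 SA[24]=3  'ebeecadccdcaddddcccbbdde'
  #25 SA[25]=6  'ecadccdcaddddcccbbdde'
  #26 SA[26]=5  'eecadccdcaddddcccbbdde'

[0, 8, 14, 1, 22, 23, 4, 7, 13, 21, 20, 19, 10, 11, 12, 18, 9, 17, 16, 15, 24, 25, 2, 26, 3, 6, 5]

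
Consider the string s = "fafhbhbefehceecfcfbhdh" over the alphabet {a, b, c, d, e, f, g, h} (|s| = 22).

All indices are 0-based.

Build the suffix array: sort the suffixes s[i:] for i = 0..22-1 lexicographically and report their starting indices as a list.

sorted suffixes:
  #0 SA[0]=1  'afhbhbefehceecfcfbhdh'
  #1 SA[1]=6  'befehceecfcfbhdh'
  #2 SA[2]=4  'bhbefehceecfcfbhdh'
  #3 SA[3]=18  'bhdh'
  #4 SA[4]=11  'ceecfcfbhdh'
  #5 SA[5]=16  'cfbhdh'
  #6 SA[6]=14  'cfcfbhdh'
  #7 SA[7]=20  'dh'
  #8 SA[8]=13  'ecfcfbhdh'
  #9 SA[9]=12  'eecfcfbhdh'
  #10 SA[10]=7  'efehceecfcfbhdh'
  #11 SA[11]=9  'ehceecfcfbhdh'
  #12 SA[12]=0  'fafhbhbefehceecfcfbhdh'
  #13 SA[13]=17  'fbhdh'
  #14 SA[14]=15  'fcfbhdh'
  #15 SA[15]=8  'fehceecfcfbhdh'
  #16 SA[16]=2  'fhbhbefehceecfcfbhdh'
  #17 SA[17]=21  'h'
  #18 SA[18]=5  'hbefehceecfcfbhdh'
  #19 SA[19]=3  'hbhbefehceecfcfbhdh'
  #20 SA[20]=10  'hceecfcfbhdh'
  #21 SA[21]=19  'hdh'

[1, 6, 4, 18, 11, 16, 14, 20, 13, 12, 7, 9, 0, 17, 15, 8, 2, 21, 5, 3, 10, 19]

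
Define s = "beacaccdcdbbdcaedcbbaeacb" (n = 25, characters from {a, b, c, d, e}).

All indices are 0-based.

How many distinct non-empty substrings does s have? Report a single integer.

rank→(start, suffix):
  0 → (2, 'acaccdcdbbdcaedcbbaeacb')
  1 → (22, 'acb')
  2 → (4, 'accdcdbbdcaedcbbaeacb')
  3 → (20, 'aeacb')
  4 → (14, 'aedcbbaeacb')
  5 → (24, 'b')
  6 → (19, 'baeacb')
  7 → (18, 'bbaeacb')
  8 → (10, 'bbdcaedcbbaeacb')
  9 → (11, 'bdcaedcbbaeacb')
  10 → (0, 'beacaccdcdbbdcaedcbbaeacb')
  11 → (3, 'caccdcdbbdcaedcbbaeacb')
  12 → (13, 'caedcbbaeacb')
  13 → (23, 'cb')
  14 → (17, 'cbbaeacb')
  15 → (5, 'ccdcdbbdcaedcbbaeacb')
  16 → (8, 'cdbbdcaedcbbaeacb')
  17 → (6, 'cdcdbbdcaedcbbaeacb')
  18 → (9, 'dbbdcaedcbbaeacb')
  19 → (12, 'dcaedcbbaeacb')
  20 → (16, 'dcbbaeacb')
  21 → (7, 'dcdbbdcaedcbbaeacb')
  22 → (1, 'eacaccdcdbbdcaedcbbaeacb')
  23 → (21, 'eacb')
  24 → (15, 'edcbbaeacb')

SA = [2, 22, 4, 20, 14, 24, 19, 18, 10, 11, 0, 3, 13, 23, 17, 5, 8, 6, 9, 12, 16, 7, 1, 21, 15]
[i] adj suffixes → lcp
  [1] 2/22 → 2 ('ac')
  [2] 22/4 → 2 ('ac')
  [3] 4/20 → 1 ('a')
  [4] 20/14 → 2 ('ae')
  [5] 14/24 → 0 ('')
  [6] 24/19 → 1 ('b')
  [7] 19/18 → 1 ('b')
  [8] 18/10 → 2 ('bb')
  [9] 10/11 → 1 ('b')
  [10] 11/0 → 1 ('b')
  [11] 0/3 → 0 ('')
  [12] 3/13 → 2 ('ca')
  [13] 13/23 → 1 ('c')
  [14] 23/17 → 2 ('cb')
  [15] 17/5 → 1 ('c')
  [16] 5/8 → 1 ('c')
  [17] 8/6 → 2 ('cd')
  [18] 6/9 → 0 ('')
  [19] 9/12 → 1 ('d')
  [20] 12/16 → 2 ('dc')
  [21] 16/7 → 2 ('dc')
  [22] 7/1 → 0 ('')
  [23] 1/21 → 3 ('eac')
  [24] 21/15 → 1 ('e')

n(n+1)/2 = 25·26/2 = 325
Σ LCP = 0 + 2 + 2 + 1 + 2 + 0 + 1 + 1 + 2 + 1 + 1 + 0 + 2 + 1 + 2 + 1 + 1 + 2 + 0 + 1 + 2 + 2 + 0 + 3 + 1 = 31
distinct = 325 − 31 = 294

294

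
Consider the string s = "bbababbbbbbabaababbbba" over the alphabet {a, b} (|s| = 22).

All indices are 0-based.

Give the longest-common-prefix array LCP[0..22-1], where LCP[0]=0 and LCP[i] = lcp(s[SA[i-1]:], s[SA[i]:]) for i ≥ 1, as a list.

[0, 1, 1, 3, 7, 2, 5, 0, 2, 2, 4, 3, 6, 1, 3, 5, 2, 4, 3, 5, 4, 5]

sorted suffixes:
  #0 SA[0]=21  'a'
  #1 SA[1]=13  'aababbbba'
  #2 SA[2]=11  'abaababbbba'
  #3 SA[3]=14  'ababbbba'
  #4 SA[4]=2  'ababbbbbbabaababbbba'
  #5 SA[5]=16  'abbbba'
  #6 SA[6]=4  'abbbbbbabaababbbba'
  #7 SA[7]=20  'ba'
  #8 SA[8]=12  'baababbbba'
  #9 SA[9]=10  'babaababbbba'
  #10 SA[10]=1  'bababbbbbbabaababbbba'
  #11 SA[11]=15  'babbbba'
  #12 SA[12]=3  'babbbbbbabaababbbba'
  #13 SA[13]=19  'bba'
  #14 SA[14]=9  'bbabaababbbba'
  #15 SA[15]=0  'bbababbbbbbabaababbbba'
  #16 SA[16]=18  'bbba'
  #17 SA[17]=8  'bbbabaababbbba'
  #18 SA[18]=17  'bbbba'
  #19 SA[19]=7  'bbbbabaababbbba'
  #20 SA[20]=6  'bbbbbabaababbbba'
  #21 SA[21]=5  'bbbbbbabaababbbba'

SA = [21, 13, 11, 14, 2, 16, 4, 20, 12, 10, 1, 15, 3, 19, 9, 0, 18, 8, 17, 7, 6, 5]
rank  pair      lcp
   1  s[21:],s[13:]  1  'a'
   2  s[13:],s[11:]  1  'a'
   3  s[11:],s[14:]  3  'aba'
   4  s[14:],s[2:]  7  'ababbbb'
   5  s[2:],s[16:]  2  'ab'
   6  s[16:],s[4:]  5  'abbbb'
   7  s[4:],s[20:]  0  ''
   8  s[20:],s[12:]  2  'ba'
   9  s[12:],s[10:]  2  'ba'
  10  s[10:],s[1:]  4  'baba'
  11  s[1:],s[15:]  3  'bab'
  12  s[15:],s[3:]  6  'babbbb'
  13  s[3:],s[19:]  1  'b'
  14  s[19:],s[9:]  3  'bba'
  15  s[9:],s[0:]  5  'bbaba'
  16  s[0:],s[18:]  2  'bb'
  17  s[18:],s[8:]  4  'bbba'
  18  s[8:],s[17:]  3  'bbb'
  19  s[17:],s[7:]  5  'bbbba'
  20  s[7:],s[6:]  4  'bbbb'
  21  s[6:],s[5:]  5  'bbbbb'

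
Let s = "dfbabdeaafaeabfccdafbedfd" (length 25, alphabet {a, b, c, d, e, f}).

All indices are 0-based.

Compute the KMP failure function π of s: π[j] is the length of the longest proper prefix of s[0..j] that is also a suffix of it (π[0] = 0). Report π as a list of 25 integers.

[0, 0, 0, 0, 0, 1, 0, 0, 0, 0, 0, 0, 0, 0, 0, 0, 0, 1, 0, 0, 0, 0, 1, 2, 1]

π[0] = 0
j=1 s[j]='f': π[1]=0 (border '')
j=2 s[j]='b': π[2]=0 (border '')
j=3 s[j]='a': π[3]=0 (border '')
j=4 s[j]='b': π[4]=0 (border '')
j=5 s[j]='d': π[5]=1 (border 'd')
j=6 s[j]='e': k: 1→0; π[6]=0 (border '')
j=7 s[j]='a': π[7]=0 (border '')
j=8 s[j]='a': π[8]=0 (border '')
j=9 s[j]='f': π[9]=0 (border '')
j=10 s[j]='a': π[10]=0 (border '')
j=11 s[j]='e': π[11]=0 (border '')
j=12 s[j]='a': π[12]=0 (border '')
j=13 s[j]='b': π[13]=0 (border '')
j=14 s[j]='f': π[14]=0 (border '')
j=15 s[j]='c': π[15]=0 (border '')
j=16 s[j]='c': π[16]=0 (border '')
j=17 s[j]='d': π[17]=1 (border 'd')
j=18 s[j]='a': k: 1→0; π[18]=0 (border '')
j=19 s[j]='f': π[19]=0 (border '')
j=20 s[j]='b': π[20]=0 (border '')
j=21 s[j]='e': π[21]=0 (border '')
j=22 s[j]='d': π[22]=1 (border 'd')
j=23 s[j]='f': π[23]=2 (border 'df')
j=24 s[j]='d': k: 2→0; π[24]=1 (border 'd')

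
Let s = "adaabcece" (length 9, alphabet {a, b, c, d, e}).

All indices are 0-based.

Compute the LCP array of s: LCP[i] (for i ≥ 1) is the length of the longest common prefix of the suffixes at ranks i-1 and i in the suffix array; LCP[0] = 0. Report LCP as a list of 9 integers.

rank→(start, suffix):
  0 → (2, 'aabcece')
  1 → (3, 'abcece')
  2 → (0, 'adaabcece')
  3 → (4, 'bcece')
  4 → (7, 'ce')
  5 → (5, 'cece')
  6 → (1, 'daabcece')
  7 → (8, 'e')
  8 → (6, 'ece')

SA = [2, 3, 0, 4, 7, 5, 1, 8, 6]
rank  pair      lcp
   1  s[2:],s[3:]  1  'a'
   2  s[3:],s[0:]  1  'a'
   3  s[0:],s[4:]  0  ''
   4  s[4:],s[7:]  0  ''
   5  s[7:],s[5:]  2  'ce'
   6  s[5:],s[1:]  0  ''
   7  s[1:],s[8:]  0  ''
   8  s[8:],s[6:]  1  'e'

[0, 1, 1, 0, 0, 2, 0, 0, 1]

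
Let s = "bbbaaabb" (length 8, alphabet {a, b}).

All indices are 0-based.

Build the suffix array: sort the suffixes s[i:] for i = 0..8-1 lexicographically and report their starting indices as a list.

[3, 4, 5, 7, 2, 6, 1, 0]

rank | idx | suffix
   0 |   3 | aaabb
   1 |   4 | aabb
   2 |   5 | abb
   3 |   7 | b
   4 |   2 | baaabb
   5 |   6 | bb
   6 |   1 | bbaaabb
   7 |   0 | bbbaaabb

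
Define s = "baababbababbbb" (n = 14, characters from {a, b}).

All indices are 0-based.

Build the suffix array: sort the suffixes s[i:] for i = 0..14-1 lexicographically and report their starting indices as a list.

[1, 2, 7, 4, 9, 13, 0, 6, 3, 8, 12, 5, 11, 10]

rank→(start, suffix):
  0 → (1, 'aababbababbbb')
  1 → (2, 'ababbababbbb')
  2 → (7, 'ababbbb')
  3 → (4, 'abbababbbb')
  4 → (9, 'abbbb')
  5 → (13, 'b')
  6 → (0, 'baababbababbbb')
  7 → (6, 'bababbbb')
  8 → (3, 'babbababbbb')
  9 → (8, 'babbbb')
  10 → (12, 'bb')
  11 → (5, 'bbababbbb')
  12 → (11, 'bbb')
  13 → (10, 'bbbb')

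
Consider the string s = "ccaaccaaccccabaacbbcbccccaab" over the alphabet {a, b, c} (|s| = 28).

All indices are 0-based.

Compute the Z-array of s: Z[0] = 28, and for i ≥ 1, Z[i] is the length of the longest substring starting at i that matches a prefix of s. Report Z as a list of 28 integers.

Z[0]=28
i=1: i≥r, start 0; Z[1]=1 scan→box=[1,2)
i=2: i≥r, start 0; Z[2]=0
i=3: i≥r, start 0; Z[3]=0
i=4: i≥r, start 0; Z[4]=6 scan→box=[4,10)
i=5: min(r-i=5, Z[1]=1)=1; Z[5]=1
i=6: min(r-i=4, Z[2]=0)=0; Z[6]=0
i=7: min(r-i=3, Z[3]=0)=0; Z[7]=0
i=8: min(r-i=2, Z[4]=6)=2; Z[8]=2
i=9: min(r-i=1, Z[5]=1)=1; Z[9]=2 scan→box=[9,11)
i=10: min(r-i=1, Z[1]=1)=1; Z[10]=3 scan→box=[10,13)
i=11: min(r-i=2, Z[1]=1)=1; Z[11]=1
i=12: min(r-i=1, Z[2]=0)=0; Z[12]=0
i=13: i≥r, start 0; Z[13]=0
i=14: i≥r, start 0; Z[14]=0
i=15: i≥r, start 0; Z[15]=0
i=16: i≥r, start 0; Z[16]=1 scan→box=[16,17)
i=17: i≥r, start 0; Z[17]=0
i=18: i≥r, start 0; Z[18]=0
i=19: i≥r, start 0; Z[19]=1 scan→box=[19,20)
i=20: i≥r, start 0; Z[20]=0
i=21: i≥r, start 0; Z[21]=2 scan→box=[21,23)
i=22: min(r-i=1, Z[1]=1)=1; Z[22]=2 scan→box=[22,24)
i=23: min(r-i=1, Z[1]=1)=1; Z[23]=4 scan→box=[23,27)
i=24: min(r-i=3, Z[1]=1)=1; Z[24]=1
i=25: min(r-i=2, Z[2]=0)=0; Z[25]=0
i=26: min(r-i=1, Z[3]=0)=0; Z[26]=0
i=27: i≥r, start 0; Z[27]=0

[28, 1, 0, 0, 6, 1, 0, 0, 2, 2, 3, 1, 0, 0, 0, 0, 1, 0, 0, 1, 0, 2, 2, 4, 1, 0, 0, 0]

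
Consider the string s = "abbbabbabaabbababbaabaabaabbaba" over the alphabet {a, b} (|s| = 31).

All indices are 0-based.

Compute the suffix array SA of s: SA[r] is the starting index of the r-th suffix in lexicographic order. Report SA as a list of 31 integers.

sorted suffixes:
  #0 SA[0]=30  'a'
  #1 SA[1]=18  'aabaabaabbaba'
  #2 SA[2]=21  'aabaabbaba'
  #3 SA[3]=24  'aabbaba'
  #4 SA[4]=9  'aabbababbaabaabaabbaba'
  #5 SA[5]=28  'aba'
  #6 SA[6]=19  'abaabaabbaba'
  #7 SA[7]=22  'abaabbaba'
  #8 SA[8]=7  'abaabbababbaabaabaabbaba'
  #9 SA[9]=13  'ababbaabaabaabbaba'
  #10 SA[10]=15  'abbaabaabaabbaba'
  #11 SA[11]=25  'abbaba'
  #12 SA[12]=4  'abbabaabbababbaabaabaabbaba'
  #13 SA[13]=10  'abbababbaabaabaabbaba'
  #14 SA[14]=0  'abbbabbabaabbababbaabaabaabbaba'
  #15 SA[15]=29  'ba'
  #16 SA[16]=17  'baabaabaabbaba'
  #17 SA[17]=20  'baabaabbaba'
  #18 SA[18]=23  'baabbaba'
  #19 SA[19]=8  'baabbababbaabaabaabbaba'
  #20 SA[20]=27  'baba'
  #21 SA[21]=6  'babaabbababbaabaabaabbaba'
  #22 SA[22]=12  'bababbaabaabaabbaba'
  #23 SA[23]=14  'babbaabaabaabbaba'
  #24 SA[24]=3  'babbabaabbababbaabaabaabbaba'
  #25 SA[25]=16  'bbaabaabaabbaba'
  #26 SA[26]=26  'bbaba'
  #27 SA[27]=5  'bbabaabbababbaabaabaabbaba'
  #28 SA[28]=11  'bbababbaabaabaabbaba'
  #29 SA[29]=2  'bbabbabaabbababbaabaabaabbaba'
  #30 SA[30]=1  'bbbabbabaabbababbaabaabaabbaba'

[30, 18, 21, 24, 9, 28, 19, 22, 7, 13, 15, 25, 4, 10, 0, 29, 17, 20, 23, 8, 27, 6, 12, 14, 3, 16, 26, 5, 11, 2, 1]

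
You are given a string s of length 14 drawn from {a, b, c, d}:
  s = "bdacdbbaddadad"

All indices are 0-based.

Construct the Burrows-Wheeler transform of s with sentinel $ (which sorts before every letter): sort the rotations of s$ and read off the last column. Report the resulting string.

rank  rotation         last
    0  $bdacdbbaddadad  d
    1  acdbbaddadad$bd  d
    2  ad$bdacdbbaddad  d
    3  adad$bdacdbbadd  d
    4  addadad$bdacdbb  b
    5  baddadad$bdacdb  b
    6  bbaddadad$bdacd  d
    7  bdacdbbaddadad$  $
    8  cdbbaddadad$bda  a
    9  d$bdacdbbaddada  a
   10  dacdbbaddadad$b  b
   11  dad$bdacdbbadda  a
   12  dadad$bdacdbbad  d
   13  dbbaddadad$bdac  c
   14  ddadad$bdacdbba  a

ddddbbd$aabadca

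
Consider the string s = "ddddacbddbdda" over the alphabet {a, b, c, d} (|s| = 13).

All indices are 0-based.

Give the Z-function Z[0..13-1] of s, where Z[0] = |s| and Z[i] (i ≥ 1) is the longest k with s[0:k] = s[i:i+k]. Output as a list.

Z[0]=13
i=1: i≥r, start 0; Z[1]=3 extend→box=[1,4)
i=2: min(r-i=2, Z[1]=3)=2; Z[2]=2
i=3: min(r-i=1, Z[2]=2)=1; Z[3]=1
i=4: i≥r, start 0; Z[4]=0
i=5: i≥r, start 0; Z[5]=0
i=6: i≥r, start 0; Z[6]=0
i=7: i≥r, start 0; Z[7]=2 extend→box=[7,9)
i=8: min(r-i=1, Z[1]=3)=1; Z[8]=1
i=9: i≥r, start 0; Z[9]=0
i=10: i≥r, start 0; Z[10]=2 extend→box=[10,12)
i=11: min(r-i=1, Z[1]=3)=1; Z[11]=1
i=12: i≥r, start 0; Z[12]=0

[13, 3, 2, 1, 0, 0, 0, 2, 1, 0, 2, 1, 0]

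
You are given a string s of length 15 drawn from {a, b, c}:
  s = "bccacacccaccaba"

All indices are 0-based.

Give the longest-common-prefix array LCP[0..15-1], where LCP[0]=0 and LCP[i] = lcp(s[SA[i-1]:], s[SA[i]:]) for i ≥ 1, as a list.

sorted suffixes:
  #0 SA[0]=14  'a'
  #1 SA[1]=12  'aba'
  #2 SA[2]=3  'acacccaccaba'
  #3 SA[3]=9  'accaba'
  #4 SA[4]=5  'acccaccaba'
  #5 SA[5]=13  'ba'
  #6 SA[6]=0  'bccacacccaccaba'
  #7 SA[7]=11  'caba'
  #8 SA[8]=2  'cacacccaccaba'
  #9 SA[9]=8  'caccaba'
  #10 SA[10]=4  'cacccaccaba'
  #11 SA[11]=10  'ccaba'
  #12 SA[12]=1  'ccacacccaccaba'
  #13 SA[13]=7  'ccaccaba'
  #14 SA[14]=6  'cccaccaba'

SA = [14, 12, 3, 9, 5, 13, 0, 11, 2, 8, 4, 10, 1, 7, 6]
rank  pair      lcp
   1  s[14:],s[12:]  1  'a'
   2  s[12:],s[3:]  1  'a'
   3  s[3:],s[9:]  2  'ac'
   4  s[9:],s[5:]  3  'acc'
   5  s[5:],s[13:]  0  ''
   6  s[13:],s[0:]  1  'b'
   7  s[0:],s[11:]  0  ''
   8  s[11:],s[2:]  2  'ca'
   9  s[2:],s[8:]  3  'cac'
  10  s[8:],s[4:]  4  'cacc'
  11  s[4:],s[10:]  1  'c'
  12  s[10:],s[1:]  3  'cca'
  13  s[1:],s[7:]  4  'ccac'
  14  s[7:],s[6:]  2  'cc'

[0, 1, 1, 2, 3, 0, 1, 0, 2, 3, 4, 1, 3, 4, 2]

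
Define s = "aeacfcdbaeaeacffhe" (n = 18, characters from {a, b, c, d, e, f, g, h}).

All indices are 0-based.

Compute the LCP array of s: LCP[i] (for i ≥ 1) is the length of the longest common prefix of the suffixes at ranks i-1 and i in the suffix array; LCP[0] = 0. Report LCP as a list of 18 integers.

rank→(start, suffix):
  0 → (2, 'acfcdbaeaeacffhe')
  1 → (12, 'acffhe')
  2 → (0, 'aeacfcdbaeaeacffhe')
  3 → (10, 'aeacffhe')
  4 → (8, 'aeaeacffhe')
  5 → (7, 'baeaeacffhe')
  6 → (5, 'cdbaeaeacffhe')
  7 → (3, 'cfcdbaeaeacffhe')
  8 → (13, 'cffhe')
  9 → (6, 'dbaeaeacffhe')
  10 → (17, 'e')
  11 → (1, 'eacfcdbaeaeacffhe')
  12 → (11, 'eacffhe')
  13 → (9, 'eaeacffhe')
  14 → (4, 'fcdbaeaeacffhe')
  15 → (14, 'ffhe')
  16 → (15, 'fhe')
  17 → (16, 'he')

SA = [2, 12, 0, 10, 8, 7, 5, 3, 13, 6, 17, 1, 11, 9, 4, 14, 15, 16]
[i] adj suffixes → lcp
  [1] 2/12 → 3 ('acf')
  [2] 12/0 → 1 ('a')
  [3] 0/10 → 5 ('aeacf')
  [4] 10/8 → 3 ('aea')
  [5] 8/7 → 0 ('')
  [6] 7/5 → 0 ('')
  [7] 5/3 → 1 ('c')
  [8] 3/13 → 2 ('cf')
  [9] 13/6 → 0 ('')
  [10] 6/17 → 0 ('')
  [11] 17/1 → 1 ('e')
  [12] 1/11 → 4 ('eacf')
  [13] 11/9 → 2 ('ea')
  [14] 9/4 → 0 ('')
  [15] 4/14 → 1 ('f')
  [16] 14/15 → 1 ('f')
  [17] 15/16 → 0 ('')

[0, 3, 1, 5, 3, 0, 0, 1, 2, 0, 0, 1, 4, 2, 0, 1, 1, 0]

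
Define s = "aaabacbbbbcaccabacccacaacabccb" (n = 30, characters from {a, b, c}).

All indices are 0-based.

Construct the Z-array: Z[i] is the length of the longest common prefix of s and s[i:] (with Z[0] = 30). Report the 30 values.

[30, 2, 1, 0, 1, 0, 0, 0, 0, 0, 0, 1, 0, 0, 1, 0, 1, 0, 0, 0, 1, 0, 2, 1, 0, 1, 0, 0, 0, 0]

Z[0]=30
i=1: i≥r, start 0; Z[1]=2 grow→box=[1,3)
i=2: min(r-i=1, Z[1]=2)=1; Z[2]=1
i=3: i≥r, start 0; Z[3]=0
i=4: i≥r, start 0; Z[4]=1 grow→box=[4,5)
i=5: i≥r, start 0; Z[5]=0
i=6: i≥r, start 0; Z[6]=0
i=7: i≥r, start 0; Z[7]=0
i=8: i≥r, start 0; Z[8]=0
i=9: i≥r, start 0; Z[9]=0
i=10: i≥r, start 0; Z[10]=0
i=11: i≥r, start 0; Z[11]=1 grow→box=[11,12)
i=12: i≥r, start 0; Z[12]=0
i=13: i≥r, start 0; Z[13]=0
i=14: i≥r, start 0; Z[14]=1 grow→box=[14,15)
i=15: i≥r, start 0; Z[15]=0
i=16: i≥r, start 0; Z[16]=1 grow→box=[16,17)
i=17: i≥r, start 0; Z[17]=0
i=18: i≥r, start 0; Z[18]=0
i=19: i≥r, start 0; Z[19]=0
i=20: i≥r, start 0; Z[20]=1 grow→box=[20,21)
i=21: i≥r, start 0; Z[21]=0
i=22: i≥r, start 0; Z[22]=2 grow→box=[22,24)
i=23: min(r-i=1, Z[1]=2)=1; Z[23]=1
i=24: i≥r, start 0; Z[24]=0
i=25: i≥r, start 0; Z[25]=1 grow→box=[25,26)
i=26: i≥r, start 0; Z[26]=0
i=27: i≥r, start 0; Z[27]=0
i=28: i≥r, start 0; Z[28]=0
i=29: i≥r, start 0; Z[29]=0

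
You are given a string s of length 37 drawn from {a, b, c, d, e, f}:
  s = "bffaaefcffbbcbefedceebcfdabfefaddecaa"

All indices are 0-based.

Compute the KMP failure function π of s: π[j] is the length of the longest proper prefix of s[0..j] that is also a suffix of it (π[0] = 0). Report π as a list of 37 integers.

[0, 0, 0, 0, 0, 0, 0, 0, 0, 0, 1, 1, 0, 1, 0, 0, 0, 0, 0, 0, 0, 1, 0, 0, 0, 0, 1, 2, 0, 0, 0, 0, 0, 0, 0, 0, 0]

π[0] = 0
j=1 s[j]='f': π[1]=0 (border '')
j=2 s[j]='f': π[2]=0 (border '')
j=3 s[j]='a': π[3]=0 (border '')
j=4 s[j]='a': π[4]=0 (border '')
j=5 s[j]='e': π[5]=0 (border '')
j=6 s[j]='f': π[6]=0 (border '')
j=7 s[j]='c': π[7]=0 (border '')
j=8 s[j]='f': π[8]=0 (border '')
j=9 s[j]='f': π[9]=0 (border '')
j=10 s[j]='b': π[10]=1 (border 'b')
j=11 s[j]='b': k: 1→0; π[11]=1 (border 'b')
j=12 s[j]='c': k: 1→0; π[12]=0 (border '')
j=13 s[j]='b': π[13]=1 (border 'b')
j=14 s[j]='e': k: 1→0; π[14]=0 (border '')
j=15 s[j]='f': π[15]=0 (border '')
j=16 s[j]='e': π[16]=0 (border '')
j=17 s[j]='d': π[17]=0 (border '')
j=18 s[j]='c': π[18]=0 (border '')
j=19 s[j]='e': π[19]=0 (border '')
j=20 s[j]='e': π[20]=0 (border '')
j=21 s[j]='b': π[21]=1 (border 'b')
j=22 s[j]='c': k: 1→0; π[22]=0 (border '')
j=23 s[j]='f': π[23]=0 (border '')
j=24 s[j]='d': π[24]=0 (border '')
j=25 s[j]='a': π[25]=0 (border '')
j=26 s[j]='b': π[26]=1 (border 'b')
j=27 s[j]='f': π[27]=2 (border 'bf')
j=28 s[j]='e': k: 2→0; π[28]=0 (border '')
j=29 s[j]='f': π[29]=0 (border '')
j=30 s[j]='a': π[30]=0 (border '')
j=31 s[j]='d': π[31]=0 (border '')
j=32 s[j]='d': π[32]=0 (border '')
j=33 s[j]='e': π[33]=0 (border '')
j=34 s[j]='c': π[34]=0 (border '')
j=35 s[j]='a': π[35]=0 (border '')
j=36 s[j]='a': π[36]=0 (border '')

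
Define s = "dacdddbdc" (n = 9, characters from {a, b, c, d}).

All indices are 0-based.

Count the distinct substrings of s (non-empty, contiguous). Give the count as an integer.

rank | idx | suffix
   0 |   1 | acdddbdc
   1 |   6 | bdc
   2 |   8 | c
   3 |   2 | cdddbdc
   4 |   0 | dacdddbdc
   5 |   5 | dbdc
   6 |   7 | dc
   7 |   4 | ddbdc
   8 |   3 | dddbdc

SA = [1, 6, 8, 2, 0, 5, 7, 4, 3]
[i] adj suffixes → lcp
  [1] 1/6 → 0 ('')
  [2] 6/8 → 0 ('')
  [3] 8/2 → 1 ('c')
  [4] 2/0 → 0 ('')
  [5] 0/5 → 1 ('d')
  [6] 5/7 → 1 ('d')
  [7] 7/4 → 1 ('d')
  [8] 4/3 → 2 ('dd')

n(n+1)/2 = 9·10/2 = 45
Σ LCP = 0 + 0 + 0 + 1 + 0 + 1 + 1 + 1 + 2 = 6
distinct = 45 − 6 = 39

39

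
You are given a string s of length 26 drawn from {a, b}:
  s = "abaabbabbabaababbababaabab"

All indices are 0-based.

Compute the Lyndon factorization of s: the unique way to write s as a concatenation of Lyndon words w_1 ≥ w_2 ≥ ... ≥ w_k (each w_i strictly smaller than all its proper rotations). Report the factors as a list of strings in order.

emit factor 1: 'ab' (i=0, period=2)
emit factor 2: 'aabbabbab' (i=2, period=9)
emit factor 3: 'aababbabab' (i=11, period=10)
emit factor 4: 'aabab' (i=21, period=5)

["ab", "aabbabbab", "aababbabab", "aabab"]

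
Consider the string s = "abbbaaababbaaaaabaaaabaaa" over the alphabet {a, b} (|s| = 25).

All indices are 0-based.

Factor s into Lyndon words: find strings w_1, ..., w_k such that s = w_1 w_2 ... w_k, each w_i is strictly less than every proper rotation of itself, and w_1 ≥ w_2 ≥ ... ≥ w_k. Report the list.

["abbb", "aaababb", "aaaaabaaaab", "a", "a", "a"]

emit factor 1: 'abbb' (i=0, period=4)
emit factor 2: 'aaababb' (i=4, period=7)
emit factor 3: 'aaaaabaaaab' (i=11, period=11)
emit factor 4: 'a' (i=22, period=1)
emit factor 5: 'a' (i=23, period=1)
emit factor 6: 'a' (i=24, period=1)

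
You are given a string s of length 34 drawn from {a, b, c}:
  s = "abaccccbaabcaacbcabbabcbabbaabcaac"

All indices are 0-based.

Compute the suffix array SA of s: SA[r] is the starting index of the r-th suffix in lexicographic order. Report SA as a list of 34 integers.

[27, 8, 31, 12, 0, 24, 17, 28, 9, 20, 32, 13, 2, 26, 7, 23, 19, 1, 25, 18, 29, 10, 15, 21, 33, 30, 11, 16, 6, 22, 14, 5, 4, 3]

rank→(start, suffix):
  0 → (27, 'aabcaac')
  1 → (8, 'aabcaacbcabbabcbabbaabcaac')
  2 → (31, 'aac')
  3 → (12, 'aacbcabbabcbabbaabcaac')
  4 → (0, 'abaccccbaabcaacbcabbabcbabbaabcaac')
  5 → (24, 'abbaabcaac')
  6 → (17, 'abbabcbabbaabcaac')
  7 → (28, 'abcaac')
  8 → (9, 'abcaacbcabbabcbabbaabcaac')
  9 → (20, 'abcbabbaabcaac')
  10 → (32, 'ac')
  11 → (13, 'acbcabbabcbabbaabcaac')
  12 → (2, 'accccbaabcaacbcabbabcbabbaabcaac')
  13 → (26, 'baabcaac')
  14 → (7, 'baabcaacbcabbabcbabbaabcaac')
  15 → (23, 'babbaabcaac')
  16 → (19, 'babcbabbaabcaac')
  17 → (1, 'baccccbaabcaacbcabbabcbabbaabcaac')
  18 → (25, 'bbaabcaac')
  19 → (18, 'bbabcbabbaabcaac')
  20 → (29, 'bcaac')
  21 → (10, 'bcaacbcabbabcbabbaabcaac')
  22 → (15, 'bcabbabcbabbaabcaac')
  23 → (21, 'bcbabbaabcaac')
  24 → (33, 'c')
  25 → (30, 'caac')
  26 → (11, 'caacbcabbabcbabbaabcaac')
  27 → (16, 'cabbabcbabbaabcaac')
  28 → (6, 'cbaabcaacbcabbabcbabbaabcaac')
  29 → (22, 'cbabbaabcaac')
  30 → (14, 'cbcabbabcbabbaabcaac')
  31 → (5, 'ccbaabcaacbcabbabcbabbaabcaac')
  32 → (4, 'cccbaabcaacbcabbabcbabbaabcaac')
  33 → (3, 'ccccbaabcaacbcabbabcbabbaabcaac')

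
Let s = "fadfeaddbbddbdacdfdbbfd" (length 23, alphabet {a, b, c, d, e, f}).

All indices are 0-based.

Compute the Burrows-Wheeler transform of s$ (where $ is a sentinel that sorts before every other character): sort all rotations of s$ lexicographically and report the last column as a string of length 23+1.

rank  rotation                  last
    0  $fadfeaddbbddbdacdfdbbfd  d
    1  acdfdbbfd$fadfeaddbbddbd  d
    2  addbbddbdacdfdbbfd$fadfe  e
    3  adfeaddbbddbdacdfdbbfd$f  f
    4  bbddbdacdfdbbfd$fadfeadd  d
    5  bbfd$fadfeaddbbddbdacdfd  d
    6  bdacdfdbbfd$fadfeaddbbdd  d
    7  bddbdacdfdbbfd$fadfeaddb  b
    8  bfd$fadfeaddbbddbdacdfdb  b
    9  cdfdbbfd$fadfeaddbbddbda  a
   10  d$fadfeaddbbddbdacdfdbbf  f
   11  dacdfdbbfd$fadfeaddbbddb  b
   12  dbbddbdacdfdbbfd$fadfead  d
   13  dbbfd$fadfeaddbbddbdacdf  f
   14  dbdacdfdbbfd$fadfeaddbbd  d
   15  ddbbddbdacdfdbbfd$fadfea  a
   16  ddbdacdfdbbfd$fadfeaddbb  b
   17  dfdbbfd$fadfeaddbbddbdac  c
   18  dfeaddbbddbdacdfdbbfd$fa  a
   19  eaddbbddbdacdfdbbfd$fadf  f
   20  fadfeaddbbddbdacdfdbbfd$  $
   21  fd$fadfeaddbbddbdacdfdbb  b
   22  fdbbfd$fadfeaddbbddbdacd  d
   23  feaddbbddbdacdfdbbfd$fad  d

ddefdddbbafbdfdabcaf$bdd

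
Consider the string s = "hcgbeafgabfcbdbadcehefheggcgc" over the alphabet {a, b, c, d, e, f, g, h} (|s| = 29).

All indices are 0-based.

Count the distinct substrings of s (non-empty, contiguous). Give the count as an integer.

411

rank→(start, suffix):
  0 → (8, 'abfcbdbadcehefheggcgc')
  1 → (15, 'adcehefheggcgc')
  2 → (5, 'afgabfcbdbadcehefheggcgc')
  3 → (14, 'badcehefheggcgc')
  4 → (12, 'bdbadcehefheggcgc')
  5 → (3, 'beafgabfcbdbadcehefheggcgc')
  6 → (9, 'bfcbdbadcehefheggcgc')
  7 → (28, 'c')
  8 → (11, 'cbdbadcehefheggcgc')
  9 → (17, 'cehefheggcgc')
  10 → (1, 'cgbeafgabfcbdbadcehefheggcgc')
  11 → (26, 'cgc')
  12 → (13, 'dbadcehefheggcgc')
  13 → (16, 'dcehefheggcgc')
  14 → (4, 'eafgabfcbdbadcehefheggcgc')
  15 → (20, 'efheggcgc')
  16 → (23, 'eggcgc')
  17 → (18, 'ehefheggcgc')
  18 → (10, 'fcbdbadcehefheggcgc')
  19 → (6, 'fgabfcbdbadcehefheggcgc')
  20 → (21, 'fheggcgc')
  21 → (7, 'gabfcbdbadcehefheggcgc')
  22 → (2, 'gbeafgabfcbdbadcehefheggcgc')
  23 → (27, 'gc')
  24 → (25, 'gcgc')
  25 → (24, 'ggcgc')
  26 → (0, 'hcgbeafgabfcbdbadcehefheggcgc')
  27 → (19, 'hefheggcgc')
  28 → (22, 'heggcgc')

SA = [8, 15, 5, 14, 12, 3, 9, 28, 11, 17, 1, 26, 13, 16, 4, 20, 23, 18, 10, 6, 21, 7, 2, 27, 25, 24, 0, 19, 22]
[i] adj suffixes → lcp
  [1] 8/15 → 1 ('a')
  [2] 15/5 → 1 ('a')
  [3] 5/14 → 0 ('')
  [4] 14/12 → 1 ('b')
  [5] 12/3 → 1 ('b')
  [6] 3/9 → 1 ('b')
  [7] 9/28 → 0 ('')
  [8] 28/11 → 1 ('c')
  [9] 11/17 → 1 ('c')
  [10] 17/1 → 1 ('c')
  [11] 1/26 → 2 ('cg')
  [12] 26/13 → 0 ('')
  [13] 13/16 → 1 ('d')
  [14] 16/4 → 0 ('')
  [15] 4/20 → 1 ('e')
  [16] 20/23 → 1 ('e')
  [17] 23/18 → 1 ('e')
  [18] 18/10 → 0 ('')
  [19] 10/6 → 1 ('f')
  [20] 6/21 → 1 ('f')
  [21] 21/7 → 0 ('')
  [22] 7/2 → 1 ('g')
  [23] 2/27 → 1 ('g')
  [24] 27/25 → 2 ('gc')
  [25] 25/24 → 1 ('g')
  [26] 24/0 → 0 ('')
  [27] 0/19 → 1 ('h')
  [28] 19/22 → 2 ('he')

n(n+1)/2 = 29·30/2 = 435
Σ LCP = 0 + 1 + 1 + 0 + 1 + 1 + 1 + 0 + 1 + 1 + 1 + 2 + 0 + 1 + 0 + 1 + 1 + 1 + 0 + 1 + 1 + 0 + 1 + 1 + 2 + 1 + 0 + 1 + 2 = 24
distinct = 435 − 24 = 411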